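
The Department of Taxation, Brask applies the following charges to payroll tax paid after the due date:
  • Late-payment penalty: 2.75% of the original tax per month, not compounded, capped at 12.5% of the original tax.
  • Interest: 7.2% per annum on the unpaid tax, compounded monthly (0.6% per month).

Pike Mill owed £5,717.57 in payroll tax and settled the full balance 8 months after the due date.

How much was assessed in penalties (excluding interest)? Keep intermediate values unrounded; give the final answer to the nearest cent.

Penalty (uncapped): 8 × 2.75% × £5,717.57 = £1,257.87…; cap = 12.5% × £5,717.57 = £714.70… → penalty = £714.70…

£714.70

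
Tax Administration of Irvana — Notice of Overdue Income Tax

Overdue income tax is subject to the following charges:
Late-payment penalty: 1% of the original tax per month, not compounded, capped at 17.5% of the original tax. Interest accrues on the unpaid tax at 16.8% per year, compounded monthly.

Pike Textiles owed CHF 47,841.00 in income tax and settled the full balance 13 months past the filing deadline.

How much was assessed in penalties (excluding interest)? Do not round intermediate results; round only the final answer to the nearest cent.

Penalty: 13 × 1% × CHF 47,841.00 = CHF 6,219.33 (below the 17.5% cap of CHF 8,372.18…)

CHF 6,219.33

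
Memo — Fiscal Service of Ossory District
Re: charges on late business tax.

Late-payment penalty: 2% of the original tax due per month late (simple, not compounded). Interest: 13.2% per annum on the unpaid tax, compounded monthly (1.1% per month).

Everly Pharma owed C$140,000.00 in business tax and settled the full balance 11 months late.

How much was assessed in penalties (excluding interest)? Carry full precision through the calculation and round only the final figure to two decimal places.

C$30,800.00

Late-payment penalty: 11 × 2% × C$140,000.00 = C$30,800.00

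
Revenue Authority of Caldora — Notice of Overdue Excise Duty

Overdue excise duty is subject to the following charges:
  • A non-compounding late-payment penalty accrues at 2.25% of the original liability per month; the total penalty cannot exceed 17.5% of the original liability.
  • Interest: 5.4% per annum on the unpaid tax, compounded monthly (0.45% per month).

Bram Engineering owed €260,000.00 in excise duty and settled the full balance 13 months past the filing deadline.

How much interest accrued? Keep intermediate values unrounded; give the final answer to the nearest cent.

€15,627.52

Interest: €260,000.00 × ((1 + 0.0045)^13 − 1) = €260,000.00 × 0.0601059… = €15,627.5229…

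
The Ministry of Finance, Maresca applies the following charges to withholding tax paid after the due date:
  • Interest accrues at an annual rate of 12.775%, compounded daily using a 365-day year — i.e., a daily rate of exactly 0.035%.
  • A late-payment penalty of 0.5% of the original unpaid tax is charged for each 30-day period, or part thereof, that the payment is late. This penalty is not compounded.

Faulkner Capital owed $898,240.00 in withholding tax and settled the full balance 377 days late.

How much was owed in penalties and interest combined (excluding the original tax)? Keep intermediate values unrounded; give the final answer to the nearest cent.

Penalty periods: ⌈377/30⌉ = 13; penalty = 13 × 0.5% × $898,240.00 = $58,385.60
Interest: $898,240.00 × ((1 + 0.00035)^377 − 1) = $898,240.00 × 0.14102492… = $126,674.2272…
Penalties + interest = $58,385.6000 + $126,674.2272… = $185,059.83

$185,059.83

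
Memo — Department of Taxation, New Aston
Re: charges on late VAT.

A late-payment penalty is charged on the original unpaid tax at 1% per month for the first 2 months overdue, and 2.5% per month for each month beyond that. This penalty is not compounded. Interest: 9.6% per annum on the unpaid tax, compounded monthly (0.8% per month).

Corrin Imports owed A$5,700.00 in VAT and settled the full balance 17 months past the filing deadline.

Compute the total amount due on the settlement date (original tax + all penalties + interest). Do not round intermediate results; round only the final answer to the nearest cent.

Penalty, months 1–2: 2 × 1% × A$5,700.00 = A$114.00
Penalty, months 3–17: 15 × 2.5% × A$5,700.00 = A$2,137.50
Interest: A$5,700.00 × ((1 + 0.008)^17 − 1) = A$5,700.00 × 0.1450621… = A$826.8541…
Total = A$5,700.00 + A$2,251.5000 + A$826.8541… = A$8,778.35

A$8,778.35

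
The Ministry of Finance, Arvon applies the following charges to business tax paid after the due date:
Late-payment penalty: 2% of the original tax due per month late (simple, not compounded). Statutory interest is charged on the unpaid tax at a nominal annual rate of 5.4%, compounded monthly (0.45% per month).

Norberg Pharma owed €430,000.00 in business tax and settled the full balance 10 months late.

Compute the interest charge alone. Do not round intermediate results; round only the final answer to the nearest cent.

€19,746.58

Interest: €430,000.00 × ((1 + 0.0045)^10 − 1) = €430,000.00 × 0.0459223… = €19,746.5768…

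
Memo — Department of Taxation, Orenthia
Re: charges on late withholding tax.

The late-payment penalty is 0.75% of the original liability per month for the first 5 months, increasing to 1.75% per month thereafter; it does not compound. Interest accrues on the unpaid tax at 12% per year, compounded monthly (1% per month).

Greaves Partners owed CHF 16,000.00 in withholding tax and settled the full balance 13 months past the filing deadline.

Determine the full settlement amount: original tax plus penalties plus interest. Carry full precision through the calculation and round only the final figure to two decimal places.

Penalty, months 1–5: 5 × 0.75% × CHF 16,000.00 = CHF 600.00
Penalty, months 6–13: 8 × 1.75% × CHF 16,000.00 = CHF 2,240.00
Interest: CHF 16,000.00 × ((1 + 0.01)^13 − 1) = CHF 16,000.00 × 0.1380933… = CHF 2,209.4925…
Total = CHF 16,000.00 + CHF 2,840.0000 + CHF 2,209.4925… = CHF 21,049.49

CHF 21,049.49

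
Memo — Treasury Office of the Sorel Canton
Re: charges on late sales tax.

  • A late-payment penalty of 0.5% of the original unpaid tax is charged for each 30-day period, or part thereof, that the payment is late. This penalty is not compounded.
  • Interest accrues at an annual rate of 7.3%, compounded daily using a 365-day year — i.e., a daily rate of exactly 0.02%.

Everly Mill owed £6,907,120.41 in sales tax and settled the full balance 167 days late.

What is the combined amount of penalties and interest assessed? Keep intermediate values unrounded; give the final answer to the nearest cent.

Penalty periods: ⌈167/30⌉ = 6; penalty = 6 × 0.5% × £6,907,120.41 = £207,213.61…
Interest: £6,907,120.41 × ((1 + 0.0002)^167 − 1) = £6,907,120.41 × 0.03396059… = £234,569.8786…
Penalties + interest = £207,213.6123 + £234,569.8786… = £441,783.49

£441,783.49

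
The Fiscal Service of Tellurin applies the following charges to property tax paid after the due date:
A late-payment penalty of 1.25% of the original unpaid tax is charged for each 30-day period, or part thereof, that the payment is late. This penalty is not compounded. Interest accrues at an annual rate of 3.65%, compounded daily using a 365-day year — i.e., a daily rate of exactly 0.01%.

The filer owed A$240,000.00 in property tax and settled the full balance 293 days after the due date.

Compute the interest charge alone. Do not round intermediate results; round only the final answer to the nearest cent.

Interest: A$240,000.00 × ((1 + 0.0001)^293 − 1) = A$240,000.00 × 0.02973196… = A$7,135.6703…

A$7,135.67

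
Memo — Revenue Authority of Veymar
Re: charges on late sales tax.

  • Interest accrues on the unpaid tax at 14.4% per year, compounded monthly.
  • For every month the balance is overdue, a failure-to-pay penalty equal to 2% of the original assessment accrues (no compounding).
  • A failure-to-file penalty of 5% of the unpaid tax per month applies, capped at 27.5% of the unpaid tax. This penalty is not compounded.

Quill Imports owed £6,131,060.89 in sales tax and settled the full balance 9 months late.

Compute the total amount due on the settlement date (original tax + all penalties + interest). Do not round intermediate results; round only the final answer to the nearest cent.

£9,615,537.74

Failure-to-file: 9 × 5% × £6,131,060.89 = £2,758,977.40…, capped at 27.5% × £6,131,060.89 = £1,686,041.74…
Failure-to-pay penalty: 9 × 2% × £6,131,060.89 = £1,103,590.96…
Interest (14.4%/yr ÷ 12 = 1.2%/month): £6,131,060.89 × ((1 + 0.012)^9 − 1) = £694,844.1441…
Total = £6,131,060.89 + £2,789,632.7050… + £694,844.1441… = £9,615,537.74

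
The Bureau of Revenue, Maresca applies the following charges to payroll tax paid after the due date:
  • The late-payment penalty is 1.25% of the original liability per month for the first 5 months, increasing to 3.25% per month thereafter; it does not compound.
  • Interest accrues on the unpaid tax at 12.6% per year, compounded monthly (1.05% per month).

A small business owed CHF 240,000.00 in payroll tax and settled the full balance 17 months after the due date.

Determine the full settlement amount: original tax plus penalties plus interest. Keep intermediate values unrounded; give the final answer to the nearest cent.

Penalty, months 1–5: 5 × 1.25% × CHF 240,000.00 = CHF 15,000.00
Penalty, months 6–17: 12 × 3.25% × CHF 240,000.00 = CHF 93,600.00
Interest: CHF 240,000.00 × ((1 + 0.0105)^17 − 1) = CHF 240,000.00 × 0.1943109… = CHF 46,634.6210…
Total = CHF 240,000.00 + CHF 108,600.0000 + CHF 46,634.6210… = CHF 395,234.62

CHF 395,234.62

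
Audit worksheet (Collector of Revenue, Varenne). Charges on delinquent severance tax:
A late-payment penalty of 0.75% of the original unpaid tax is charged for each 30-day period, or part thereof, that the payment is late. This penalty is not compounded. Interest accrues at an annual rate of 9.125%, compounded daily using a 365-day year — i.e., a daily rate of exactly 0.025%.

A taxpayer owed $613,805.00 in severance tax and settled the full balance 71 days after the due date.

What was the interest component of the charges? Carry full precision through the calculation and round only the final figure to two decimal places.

$10,990.92

Interest: $613,805.00 × ((1 + 0.00025)^71 − 1) = $613,805.00 × 0.01790621… = $10,990.9208…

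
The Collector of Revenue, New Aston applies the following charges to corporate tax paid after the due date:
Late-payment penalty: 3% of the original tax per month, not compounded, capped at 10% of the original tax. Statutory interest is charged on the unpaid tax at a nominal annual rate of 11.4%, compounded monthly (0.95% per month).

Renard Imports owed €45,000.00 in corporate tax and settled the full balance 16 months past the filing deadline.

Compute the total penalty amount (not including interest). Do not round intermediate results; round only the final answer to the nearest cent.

€4,500.00

Penalty (uncapped): 16 × 3% × €45,000.00 = €21,600.00; cap = 10% × €45,000.00 = €4,500.00 → penalty = €4,500.00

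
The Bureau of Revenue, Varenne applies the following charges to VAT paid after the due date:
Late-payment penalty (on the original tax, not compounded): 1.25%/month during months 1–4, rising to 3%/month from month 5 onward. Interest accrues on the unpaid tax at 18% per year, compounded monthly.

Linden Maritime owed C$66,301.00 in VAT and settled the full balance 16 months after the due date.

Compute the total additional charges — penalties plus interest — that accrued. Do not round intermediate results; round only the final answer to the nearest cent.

Penalty, months 1–4: 4 × 1.25% × C$66,301.00 = C$3,315.05
Penalty, months 5–16: 12 × 3% × C$66,301.00 = C$23,868.36
Interest (18%/yr ÷ 12 = 1.5%/month): C$66,301.00 × ((1 + 0.015)^16 − 1) = C$17,834.0108…
Penalties + interest = C$27,183.4100 + C$17,834.0108… = C$45,017.42

C$45,017.42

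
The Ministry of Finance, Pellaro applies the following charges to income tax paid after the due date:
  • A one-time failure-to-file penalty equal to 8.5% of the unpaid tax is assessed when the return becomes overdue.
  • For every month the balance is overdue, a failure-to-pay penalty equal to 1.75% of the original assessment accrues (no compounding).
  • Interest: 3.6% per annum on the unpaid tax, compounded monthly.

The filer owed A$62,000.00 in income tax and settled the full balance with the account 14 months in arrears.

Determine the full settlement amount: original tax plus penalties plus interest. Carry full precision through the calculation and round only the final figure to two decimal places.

A$85,115.39

Failure-to-file penalty: 8.5% × A$62,000.00 = A$5,270.00
Failure-to-pay penalty = 1.75% × A$62,000.00 × 14 mo = A$15,190.00
Interest (3.6%/yr ÷ 12 = 0.3%/month): A$62,000.00 × ((1 + 0.003)^14 − 1) = A$2,655.3924…
Total = A$62,000.00 + A$20,460.0000 + A$2,655.3924… = A$85,115.39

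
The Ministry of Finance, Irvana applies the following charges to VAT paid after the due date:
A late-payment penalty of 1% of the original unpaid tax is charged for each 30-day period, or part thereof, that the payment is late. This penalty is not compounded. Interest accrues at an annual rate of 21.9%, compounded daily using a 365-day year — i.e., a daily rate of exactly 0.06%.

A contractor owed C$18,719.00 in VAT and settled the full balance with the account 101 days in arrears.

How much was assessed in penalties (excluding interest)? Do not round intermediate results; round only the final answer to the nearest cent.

C$748.76

Penalty periods: ⌈101/30⌉ = 4; penalty = 4 × 1% × C$18,719.00 = C$748.76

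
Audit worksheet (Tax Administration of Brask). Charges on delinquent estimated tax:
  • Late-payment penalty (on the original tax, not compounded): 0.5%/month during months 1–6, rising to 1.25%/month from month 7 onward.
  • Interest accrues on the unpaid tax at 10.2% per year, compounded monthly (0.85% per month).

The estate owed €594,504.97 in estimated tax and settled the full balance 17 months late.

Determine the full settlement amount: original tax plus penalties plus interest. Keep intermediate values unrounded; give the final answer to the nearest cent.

€786,087.95

Penalty, months 1–6: 6 × 0.5% × €594,504.97 = €17,835.15…
Penalty, months 7–17: 11 × 1.25% × €594,504.97 = €81,744.43…
Interest: €594,504.97 × ((1 + 0.0085)^17 − 1) = €594,504.97 × 0.1547563… = €92,003.3943…
Total = €594,504.97 + €99,579.5825… + €92,003.3943… = €786,087.95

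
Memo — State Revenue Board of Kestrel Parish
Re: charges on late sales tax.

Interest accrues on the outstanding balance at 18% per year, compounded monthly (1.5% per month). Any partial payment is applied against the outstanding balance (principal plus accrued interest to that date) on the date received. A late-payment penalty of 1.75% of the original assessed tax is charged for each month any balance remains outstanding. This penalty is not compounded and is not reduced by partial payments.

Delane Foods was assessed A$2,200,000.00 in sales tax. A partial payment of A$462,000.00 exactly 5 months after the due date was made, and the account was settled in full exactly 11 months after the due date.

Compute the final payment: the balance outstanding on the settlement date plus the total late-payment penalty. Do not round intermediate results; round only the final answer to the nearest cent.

Balance at month 5: A$2,200,000.0000 × (1 + 0.015)^5 = A$2,370,024.8085…
After A$462,000.00 payment: A$2,370,024.8085… − A$462,000.00 = A$1,908,024.8085…
Balance at month 11: A$1,908,024.8085… × (1 + 0.015)^6 = A$2,086,316.8743…
Penalty: 11 × 1.75% × A$2,200,000.00 = A$423,500.00
Final settlement = outstanding balance + penalty = A$2,086,316.8743… + A$423,500.00 = A$2,509,816.87

A$2,509,816.87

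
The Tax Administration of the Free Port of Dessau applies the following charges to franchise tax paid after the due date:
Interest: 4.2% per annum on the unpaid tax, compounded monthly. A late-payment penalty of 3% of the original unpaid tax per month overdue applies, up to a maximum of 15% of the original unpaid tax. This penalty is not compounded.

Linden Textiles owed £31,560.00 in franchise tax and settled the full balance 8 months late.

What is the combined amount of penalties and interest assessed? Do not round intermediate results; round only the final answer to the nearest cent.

Penalty (uncapped): 8 × 3% × £31,560.00 = £7,574.40; cap = 15% × £31,560.00 = £4,734.00 → penalty = £4,734.00
Interest (4.2%/yr ÷ 12 = 0.35%/month): £31,560.00 × ((1 + 0.0035)^8 − 1) = £894.5812…
Penalties + interest = £4,734.0000 + £894.5812… = £5,628.58

£5,628.58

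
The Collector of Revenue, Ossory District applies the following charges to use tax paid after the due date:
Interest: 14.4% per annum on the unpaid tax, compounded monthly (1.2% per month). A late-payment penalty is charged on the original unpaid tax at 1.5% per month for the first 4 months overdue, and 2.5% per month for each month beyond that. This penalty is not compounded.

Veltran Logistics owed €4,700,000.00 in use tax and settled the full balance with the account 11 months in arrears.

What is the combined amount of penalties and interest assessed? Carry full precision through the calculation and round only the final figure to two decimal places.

Penalty, months 1–4: 4 × 1.5% × €4,700,000.00 = €282,000.00
Penalty, months 5–11: 7 × 2.5% × €4,700,000.00 = €822,500.00
Interest: €4,700,000.00 × ((1 + 0.012)^11 − 1) = €4,700,000.00 × 0.1402121… = €658,996.7724…
Penalties + interest = €1,104,500.0000 + €658,996.7724… = €1,763,496.77

€1,763,496.77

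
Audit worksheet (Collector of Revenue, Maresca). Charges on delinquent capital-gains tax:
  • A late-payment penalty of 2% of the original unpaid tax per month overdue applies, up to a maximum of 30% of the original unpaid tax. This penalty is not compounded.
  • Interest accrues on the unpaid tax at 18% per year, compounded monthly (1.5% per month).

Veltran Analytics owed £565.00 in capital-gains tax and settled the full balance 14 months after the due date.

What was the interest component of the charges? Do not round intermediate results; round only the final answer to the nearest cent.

£130.94

Interest: £565.00 × ((1 + 0.015)^14 − 1) = £565.00 × 0.2317557… = £130.9420…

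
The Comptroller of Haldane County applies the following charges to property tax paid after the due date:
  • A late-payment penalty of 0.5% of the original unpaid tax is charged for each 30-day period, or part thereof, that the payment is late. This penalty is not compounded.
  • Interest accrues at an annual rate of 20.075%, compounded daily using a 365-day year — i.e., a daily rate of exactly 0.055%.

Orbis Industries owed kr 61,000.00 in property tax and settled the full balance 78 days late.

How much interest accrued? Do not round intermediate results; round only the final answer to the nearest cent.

kr 2,673.09

Interest: kr 61,000.00 × ((1 + 0.00055)^78 − 1) = kr 61,000.00 × 0.04382120… = kr 2,673.0930…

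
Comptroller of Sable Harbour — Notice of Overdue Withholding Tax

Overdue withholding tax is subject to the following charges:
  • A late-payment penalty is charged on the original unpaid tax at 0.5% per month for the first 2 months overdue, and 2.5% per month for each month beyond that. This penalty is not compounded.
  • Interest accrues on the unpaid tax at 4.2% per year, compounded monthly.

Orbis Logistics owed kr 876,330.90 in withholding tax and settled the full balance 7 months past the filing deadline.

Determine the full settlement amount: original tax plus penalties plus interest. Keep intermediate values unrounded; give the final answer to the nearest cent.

Penalty, months 1–2: 2 × 0.5% × kr 876,330.90 = kr 8,763.31…
Penalty, months 3–7: 5 × 2.5% × kr 876,330.90 = kr 109,541.36…
Interest (4.2%/yr ÷ 12 = 0.35%/month): kr 876,330.90 × ((1 + 0.0035)^7 − 1) = kr 21,696.8628…
Total = kr 876,330.90 + kr 118,304.6715 + kr 21,696.8628… = kr 1,016,332.43

kr 1,016,332.43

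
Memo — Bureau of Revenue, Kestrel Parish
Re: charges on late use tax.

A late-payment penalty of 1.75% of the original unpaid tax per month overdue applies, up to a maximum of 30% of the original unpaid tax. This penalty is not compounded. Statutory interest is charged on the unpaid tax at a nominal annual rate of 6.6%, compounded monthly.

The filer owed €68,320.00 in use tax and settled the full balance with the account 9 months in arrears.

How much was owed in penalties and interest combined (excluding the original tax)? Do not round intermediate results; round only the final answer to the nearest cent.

€14,217.60

Penalty: 9 × 1.75% × €68,320.00 = €10,760.40 (below the 30% cap of €20,496.00)
Interest (6.6%/yr ÷ 12 = 0.55%/month): €68,320.00 × ((1 + 0.0055)^9 − 1) = €3,457.2032…
Penalties + interest = €10,760.4000 + €3,457.2032… = €14,217.60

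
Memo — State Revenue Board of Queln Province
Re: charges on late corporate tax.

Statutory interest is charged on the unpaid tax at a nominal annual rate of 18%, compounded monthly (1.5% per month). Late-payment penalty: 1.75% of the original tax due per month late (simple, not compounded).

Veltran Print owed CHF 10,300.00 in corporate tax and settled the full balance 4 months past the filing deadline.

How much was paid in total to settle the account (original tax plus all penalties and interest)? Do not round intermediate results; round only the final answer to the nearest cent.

CHF 11,653.04

Late-payment penalty = 1.75% × CHF 10,300.00 × 4 mo = CHF 721.00
Interest: CHF 10,300.00 × ((1 + 0.015)^4 − 1) = CHF 10,300.00 × 0.0613636… = CHF 632.0446…
Total = CHF 10,300.00 + CHF 721.0000 + CHF 632.0446… = CHF 11,653.04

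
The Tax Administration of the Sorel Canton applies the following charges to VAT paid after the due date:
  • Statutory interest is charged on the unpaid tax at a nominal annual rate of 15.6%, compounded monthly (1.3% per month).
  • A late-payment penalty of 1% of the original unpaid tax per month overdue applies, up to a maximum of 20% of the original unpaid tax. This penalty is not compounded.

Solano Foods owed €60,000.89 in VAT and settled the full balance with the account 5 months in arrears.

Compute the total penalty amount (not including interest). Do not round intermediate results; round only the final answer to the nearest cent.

Penalty: 5 × 1% × €60,000.89 = €3,000.04… (below the 20% cap of €12,000.18…)

€3,000.04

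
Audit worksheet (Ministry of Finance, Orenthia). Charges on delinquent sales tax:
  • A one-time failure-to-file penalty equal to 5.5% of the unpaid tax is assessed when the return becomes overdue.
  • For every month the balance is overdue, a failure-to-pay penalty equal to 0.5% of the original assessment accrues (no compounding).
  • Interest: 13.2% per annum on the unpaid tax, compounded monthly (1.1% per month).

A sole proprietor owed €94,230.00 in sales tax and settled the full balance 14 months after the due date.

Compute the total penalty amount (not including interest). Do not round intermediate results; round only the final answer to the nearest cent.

€11,778.75

Failure-to-file penalty: 5.5% × €94,230.00 = €5,182.65
Failure-to-pay penalty = 0.5% × €94,230.00 × 14 mo = €6,596.10
Total penalty = €5,182.65 + €6,596.10 = €11,778.75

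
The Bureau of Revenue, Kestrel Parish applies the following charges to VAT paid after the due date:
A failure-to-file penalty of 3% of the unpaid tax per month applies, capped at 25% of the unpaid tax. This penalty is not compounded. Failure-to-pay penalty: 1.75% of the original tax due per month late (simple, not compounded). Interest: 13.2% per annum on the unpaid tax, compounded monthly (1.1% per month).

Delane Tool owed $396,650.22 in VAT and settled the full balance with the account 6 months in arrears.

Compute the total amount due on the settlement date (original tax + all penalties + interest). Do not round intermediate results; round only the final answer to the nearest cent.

$536,605.01

Failure-to-file: 6 × 3% × $396,650.22 = $71,397.04… (under the 25% cap)
Failure-to-pay penalty = 1.75% × $396,650.22 × 6 mo = $41,648.27…
Interest: $396,650.22 × ((1 + 0.011)^6 − 1) = $396,650.22 × 0.0678418… = $26,909.4810…
Total = $396,650.22 + $113,045.3127 + $26,909.4810… = $536,605.01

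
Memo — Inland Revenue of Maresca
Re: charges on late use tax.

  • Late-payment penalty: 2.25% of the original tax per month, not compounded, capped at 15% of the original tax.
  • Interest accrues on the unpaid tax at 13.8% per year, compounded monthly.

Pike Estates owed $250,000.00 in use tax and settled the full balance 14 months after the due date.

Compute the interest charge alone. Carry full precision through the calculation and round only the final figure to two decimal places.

$43,401.57

Interest (13.8%/yr ÷ 12 = 1.15%/month): $250,000.00 × ((1 + 0.0115)^14 − 1) = $43,401.5664…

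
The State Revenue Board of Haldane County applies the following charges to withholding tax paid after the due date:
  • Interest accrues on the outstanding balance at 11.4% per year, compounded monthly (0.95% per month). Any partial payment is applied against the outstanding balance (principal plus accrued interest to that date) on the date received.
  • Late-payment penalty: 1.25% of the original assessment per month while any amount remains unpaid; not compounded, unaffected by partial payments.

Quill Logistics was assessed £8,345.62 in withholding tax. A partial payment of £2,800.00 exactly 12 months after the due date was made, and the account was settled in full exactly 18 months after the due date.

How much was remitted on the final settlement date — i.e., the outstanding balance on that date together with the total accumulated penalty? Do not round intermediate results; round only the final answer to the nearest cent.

£8,808.34

Balance at month 12: £8,345.6200 × (1 + 0.0095)^12 = £9,348.3397…
After £2,800.00 payment: £9,348.3397… − £2,800.00 = £6,548.3397…
Balance at month 18: £6,548.3397… × (1 + 0.0095)^6 = £6,930.5730…
Penalty: 18 × 1.25% × £8,345.62 = £1,877.76…
Final settlement = outstanding balance + penalty = £6,930.5730… + £1,877.76… = £8,808.34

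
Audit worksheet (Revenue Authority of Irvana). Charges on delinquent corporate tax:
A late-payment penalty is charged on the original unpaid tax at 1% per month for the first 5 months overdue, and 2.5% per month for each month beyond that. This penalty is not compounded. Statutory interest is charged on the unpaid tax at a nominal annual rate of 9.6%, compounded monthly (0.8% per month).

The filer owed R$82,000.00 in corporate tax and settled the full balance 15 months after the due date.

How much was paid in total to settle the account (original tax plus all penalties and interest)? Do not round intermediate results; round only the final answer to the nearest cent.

R$117,010.61

Penalty, months 1–5: 5 × 1% × R$82,000.00 = R$4,100.00
Penalty, months 6–15: 10 × 2.5% × R$82,000.00 = R$20,500.00
Interest: R$82,000.00 × ((1 + 0.008)^15 − 1) = R$82,000.00 × 0.1269587… = R$10,410.6094…
Total = R$82,000.00 + R$24,600.0000 + R$10,410.6094… = R$117,010.61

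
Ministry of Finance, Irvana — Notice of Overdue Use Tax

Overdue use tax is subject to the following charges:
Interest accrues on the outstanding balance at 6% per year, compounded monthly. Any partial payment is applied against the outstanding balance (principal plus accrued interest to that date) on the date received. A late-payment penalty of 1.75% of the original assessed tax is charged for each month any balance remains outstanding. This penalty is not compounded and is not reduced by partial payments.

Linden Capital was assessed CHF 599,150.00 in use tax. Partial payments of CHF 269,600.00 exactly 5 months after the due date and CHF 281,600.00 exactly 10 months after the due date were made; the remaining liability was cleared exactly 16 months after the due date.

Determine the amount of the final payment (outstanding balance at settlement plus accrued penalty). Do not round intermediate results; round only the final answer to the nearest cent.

CHF 241,725.46

Monthly rate = 6% ÷ 12 = 0.5%
Balance at month 5: CHF 599,150.0000 × (1 + 0.005)^5 = CHF 614,279.2883…
After CHF 269,600.00 payment: CHF 614,279.2883… − CHF 269,600.00 = CHF 344,679.2883…
Balance at month 10: CHF 344,679.2883… × (1 + 0.005)^5 = CHF 353,382.8723…
After CHF 281,600.00 payment: CHF 353,382.8723… − CHF 281,600.00 = CHF 71,782.8723…
Balance at month 16: CHF 71,782.8723… × (1 + 0.005)^6 = CHF 73,963.4571…
Penalty: 16 × 1.75% × CHF 599,150.00 = CHF 167,762.00
Final settlement = outstanding balance + penalty = CHF 73,963.4571… + CHF 167,762.00 = CHF 241,725.46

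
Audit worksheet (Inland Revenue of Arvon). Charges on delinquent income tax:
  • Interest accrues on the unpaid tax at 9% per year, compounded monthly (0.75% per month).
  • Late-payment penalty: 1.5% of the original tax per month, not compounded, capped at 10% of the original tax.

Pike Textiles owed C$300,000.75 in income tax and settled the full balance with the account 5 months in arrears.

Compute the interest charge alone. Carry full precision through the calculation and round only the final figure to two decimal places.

C$11,420.05

Interest: C$300,000.75 × ((1 + 0.0075)^5 − 1) = C$300,000.75 × 0.0380667… = C$11,420.0489…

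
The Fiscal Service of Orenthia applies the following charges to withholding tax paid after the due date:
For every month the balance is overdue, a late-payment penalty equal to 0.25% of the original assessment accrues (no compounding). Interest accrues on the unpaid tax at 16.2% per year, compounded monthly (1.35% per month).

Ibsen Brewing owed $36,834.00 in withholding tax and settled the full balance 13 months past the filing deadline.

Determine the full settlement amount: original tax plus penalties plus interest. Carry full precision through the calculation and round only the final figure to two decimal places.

Late-payment penalty: 13 × 0.25% × $36,834.00 = $1,197.11…
Interest: $36,834.00 × ((1 + 0.0135)^13 − 1) = $36,834.00 × 0.1904435… = $7,014.7960…
Total = $36,834.00 + $1,197.1050 + $7,014.7960… = $45,045.90

$45,045.90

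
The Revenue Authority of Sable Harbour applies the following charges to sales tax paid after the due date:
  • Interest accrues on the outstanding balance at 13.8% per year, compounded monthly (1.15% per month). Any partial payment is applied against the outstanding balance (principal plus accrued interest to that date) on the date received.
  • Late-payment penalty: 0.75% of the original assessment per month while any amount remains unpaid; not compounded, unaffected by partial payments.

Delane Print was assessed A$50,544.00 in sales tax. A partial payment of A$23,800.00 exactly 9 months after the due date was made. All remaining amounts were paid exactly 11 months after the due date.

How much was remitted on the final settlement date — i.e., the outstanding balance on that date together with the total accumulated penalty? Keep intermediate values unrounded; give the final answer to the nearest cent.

A$37,137.77

Balance at month 9: A$50,544.0000 × (1 + 0.0115)^9 = A$56,022.5138…
After A$23,800.00 payment: A$56,022.5138… − A$23,800.00 = A$32,222.5138…
Balance at month 11: A$32,222.5138… × (1 + 0.0115)^2 = A$32,967.8931…
Penalty: 11 × 0.75% × A$50,544.00 = A$4,169.88
Final settlement = outstanding balance + penalty = A$32,967.8931… + A$4,169.88 = A$37,137.77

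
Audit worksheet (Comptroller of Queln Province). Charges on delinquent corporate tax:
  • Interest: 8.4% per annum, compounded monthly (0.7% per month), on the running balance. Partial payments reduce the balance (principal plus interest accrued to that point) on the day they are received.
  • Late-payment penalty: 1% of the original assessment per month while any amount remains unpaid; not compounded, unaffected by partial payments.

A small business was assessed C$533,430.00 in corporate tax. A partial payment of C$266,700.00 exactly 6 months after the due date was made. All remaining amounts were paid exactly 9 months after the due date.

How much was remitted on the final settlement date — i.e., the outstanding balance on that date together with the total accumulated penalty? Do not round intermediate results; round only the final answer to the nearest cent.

Balance at month 6: C$533,430.0000 × (1 + 0.007)^6 = C$556,229.8096…
After C$266,700.00 payment: C$556,229.8096… − C$266,700.00 = C$289,529.8096…
Balance at month 9: C$289,529.8096… × (1 + 0.007)^3 = C$295,652.5958…
Penalty: 9 × 1% × C$533,430.00 = C$48,008.70
Final settlement = outstanding balance + penalty = C$295,652.5958… + C$48,008.70 = C$343,661.30

C$343,661.30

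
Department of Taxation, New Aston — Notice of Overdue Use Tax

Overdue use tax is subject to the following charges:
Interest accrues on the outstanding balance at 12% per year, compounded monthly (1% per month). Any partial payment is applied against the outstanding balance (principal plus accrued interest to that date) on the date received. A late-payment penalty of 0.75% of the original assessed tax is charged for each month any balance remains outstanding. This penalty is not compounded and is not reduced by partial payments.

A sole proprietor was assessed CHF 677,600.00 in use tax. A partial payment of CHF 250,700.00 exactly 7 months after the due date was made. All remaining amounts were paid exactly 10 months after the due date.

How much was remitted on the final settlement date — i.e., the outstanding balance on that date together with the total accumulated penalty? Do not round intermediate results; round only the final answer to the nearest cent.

CHF 541,015.49

Balance at month 7: CHF 677,600.0000 × (1 + 0.01)^7 = CHF 726,478.9146…
After CHF 250,700.00 payment: CHF 726,478.9146… − CHF 250,700.00 = CHF 475,778.9146…
Balance at month 10: CHF 475,778.9146… × (1 + 0.01)^3 = CHF 490,195.4915…
Penalty: 10 × 0.75% × CHF 677,600.00 = CHF 50,820.00
Final settlement = outstanding balance + penalty = CHF 490,195.4915… + CHF 50,820.00 = CHF 541,015.49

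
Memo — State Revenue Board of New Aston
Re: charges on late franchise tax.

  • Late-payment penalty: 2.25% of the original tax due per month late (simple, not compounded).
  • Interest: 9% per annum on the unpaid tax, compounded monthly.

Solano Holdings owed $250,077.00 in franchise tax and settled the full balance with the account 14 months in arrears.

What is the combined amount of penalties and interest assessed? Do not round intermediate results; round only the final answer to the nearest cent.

Late-payment penalty = 2.25% × $250,077.00 × 14 mo = $78,774.26…
Interest (9%/yr ÷ 12 = 0.75%/month): $250,077.00 × ((1 + 0.0075)^14 − 1) = $27,577.3732…
Penalties + interest = $78,774.2550 + $27,577.3732… = $106,351.63

$106,351.63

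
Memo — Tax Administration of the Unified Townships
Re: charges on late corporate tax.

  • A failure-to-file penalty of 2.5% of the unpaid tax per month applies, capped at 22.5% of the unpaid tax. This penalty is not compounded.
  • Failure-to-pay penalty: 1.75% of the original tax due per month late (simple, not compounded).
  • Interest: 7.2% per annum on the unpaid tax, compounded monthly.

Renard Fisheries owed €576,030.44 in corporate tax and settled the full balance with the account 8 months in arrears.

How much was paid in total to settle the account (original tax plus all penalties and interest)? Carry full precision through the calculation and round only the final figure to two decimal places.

Failure-to-file: 8 × 2.5% × €576,030.44 = €115,206.09… (under the 22.5% cap)
Failure-to-pay penalty = 1.75% × €576,030.44 × 8 mo = €80,644.26…
Interest (7.2%/yr ÷ 12 = 0.6%/month): €576,030.44 × ((1 + 0.006)^8 − 1) = €28,237.1200…
Total = €576,030.44 + €195,850.3496 + €28,237.1200… = €800,117.91

€800,117.91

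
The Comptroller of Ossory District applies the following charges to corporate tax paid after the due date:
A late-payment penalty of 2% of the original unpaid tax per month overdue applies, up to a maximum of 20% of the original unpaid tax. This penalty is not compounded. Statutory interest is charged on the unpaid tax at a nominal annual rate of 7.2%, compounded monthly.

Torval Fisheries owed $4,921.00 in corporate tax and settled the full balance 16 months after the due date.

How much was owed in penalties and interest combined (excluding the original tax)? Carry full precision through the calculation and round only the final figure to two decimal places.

Penalty (uncapped): 16 × 2% × $4,921.00 = $1,574.72; cap = 20% × $4,921.00 = $984.20 → penalty = $984.20
Interest (7.2%/yr ÷ 12 = 0.6%/month): $4,921.00 × ((1 + 0.006)^16 − 1) = $494.2817…
Penalties + interest = $984.2000 + $494.2817… = $1,478.48

$1,478.48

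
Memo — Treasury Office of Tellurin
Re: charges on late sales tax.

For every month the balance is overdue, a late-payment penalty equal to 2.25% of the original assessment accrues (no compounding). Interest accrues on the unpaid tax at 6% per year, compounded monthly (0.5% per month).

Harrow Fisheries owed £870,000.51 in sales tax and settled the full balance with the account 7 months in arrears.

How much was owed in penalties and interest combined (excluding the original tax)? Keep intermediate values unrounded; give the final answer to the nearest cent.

Late-payment penalty = 2.25% × £870,000.51 × 7 mo = £137,025.08…
Interest: £870,000.51 × ((1 + 0.005)^7 − 1) = £870,000.51 × 0.0355294… = £30,910.5935…
Penalties + interest = £137,025.0803… + £30,910.5935… = £167,935.67

£167,935.67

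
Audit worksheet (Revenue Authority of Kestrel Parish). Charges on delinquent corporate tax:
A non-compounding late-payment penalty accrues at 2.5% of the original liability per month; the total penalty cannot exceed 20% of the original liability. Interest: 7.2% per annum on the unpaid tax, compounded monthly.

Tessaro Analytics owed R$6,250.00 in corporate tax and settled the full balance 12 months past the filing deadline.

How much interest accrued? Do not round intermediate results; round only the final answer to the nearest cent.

R$465.15

Interest (7.2%/yr ÷ 12 = 0.6%/month): R$6,250.00 × ((1 + 0.006)^12 − 1) = R$465.1510…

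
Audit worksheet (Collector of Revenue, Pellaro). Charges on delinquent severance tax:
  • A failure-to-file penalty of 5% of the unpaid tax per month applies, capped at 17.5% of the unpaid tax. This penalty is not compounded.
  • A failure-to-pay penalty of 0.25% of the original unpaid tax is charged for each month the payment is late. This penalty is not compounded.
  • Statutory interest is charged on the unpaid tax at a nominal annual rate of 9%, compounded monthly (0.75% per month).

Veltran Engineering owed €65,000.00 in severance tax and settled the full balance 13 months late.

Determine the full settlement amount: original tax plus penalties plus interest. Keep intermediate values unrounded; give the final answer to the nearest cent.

Failure-to-file: 13 × 5% × €65,000.00 = €42,250.00, capped at 17.5% × €65,000.00 = €11,375.00
Failure-to-pay penalty = 0.25% × €65,000.00 × 13 mo = €2,112.50
Interest: €65,000.00 × ((1 + 0.0075)^13 − 1) = €65,000.00 × 0.1020104… = €6,630.6792…
Total = €65,000.00 + €13,487.5000 + €6,630.6792… = €85,118.18

€85,118.18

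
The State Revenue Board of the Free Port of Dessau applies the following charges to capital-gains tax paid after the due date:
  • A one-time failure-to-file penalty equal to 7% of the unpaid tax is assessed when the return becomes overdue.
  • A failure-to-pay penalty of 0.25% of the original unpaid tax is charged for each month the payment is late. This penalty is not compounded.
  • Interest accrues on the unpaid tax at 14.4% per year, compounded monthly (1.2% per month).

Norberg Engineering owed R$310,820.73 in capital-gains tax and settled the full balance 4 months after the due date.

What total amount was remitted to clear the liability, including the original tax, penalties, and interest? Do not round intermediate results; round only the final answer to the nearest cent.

Failure-to-file penalty: 7% × R$310,820.73 = R$21,757.45…
Failure-to-pay penalty = 0.25% × R$310,820.73 × 4 mo = R$3,108.21…
Interest: R$310,820.73 × ((1 + 0.012)^4 − 1) = R$310,820.73 × 0.0488709… = R$15,190.0990…
Total = R$310,820.73 + R$24,865.6584 + R$15,190.0990… = R$350,876.49

R$350,876.49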